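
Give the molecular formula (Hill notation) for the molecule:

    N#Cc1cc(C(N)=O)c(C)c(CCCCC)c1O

C14H18N2O2

Heavy atoms from the SMILES: 14 C, 2 N, 2 O.
Implicit hydrogens by atom environment:
  5 × C (aromatic): no H
  4 × C: 2 H each → 8
  2 × C: 3 H each → 6
  2 × C: no H
  1 × C (aromatic): 1 H
  1 × N: 2 H
  1 × N: no H
  1 × O: 1 H
  1 × O: no H
  Total hydrogens = 18.
Molecular formula: C14H18N2O2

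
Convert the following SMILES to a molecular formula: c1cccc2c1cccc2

Heavy atoms from the SMILES: 10 C.
Implicit hydrogens by atom environment:
  8 × C (aromatic): 1 H each → 8
  2 × C (aromatic): no H
  Total hydrogens = 8.
Molecular formula: C10H8

C10H8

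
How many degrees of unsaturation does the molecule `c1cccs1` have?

3

Molecular formula from the SMILES: C4H4S.
DoU = (2C + 2 + N − H − X)/2 = (2·4 + 2 + 0 − 4 − 0)/2 = 6/2 = 3.
(Structurally: 1 ring(s) + 2 π bond(s) = 3.)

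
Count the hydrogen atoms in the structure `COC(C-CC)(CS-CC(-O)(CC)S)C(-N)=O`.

23

Hydrogens are implicit in SMILES; fill each atom to its normal valence:
  5 × C: 2 H each → 10
  3 × C: 3 H each → 9
  3 × C: no H
  2 × O: no H
  1 × N: 2 H
  1 × O: 1 H
  1 × S: 1 H
  1 × S: no H
  Total hydrogens = 23.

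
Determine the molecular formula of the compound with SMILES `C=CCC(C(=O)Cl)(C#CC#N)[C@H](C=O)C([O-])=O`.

Heavy atoms from the SMILES: 11 C, 1 Cl, 1 N, 4 O.
Implicit hydrogens by atom environment:
  6 × C: no H
  3 × C: 1 H each → 3
  3 × O: no H
  2 × C: 2 H each → 4
  1 × Cl: no H
  1 × N: no H
  1 × O (charge -1): no H
  Total hydrogens = 7.
Net charge -1.
Molecular formula: C11H7ClNO4-

C11H7ClNO4-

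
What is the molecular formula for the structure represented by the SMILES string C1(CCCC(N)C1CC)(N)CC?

Heavy atoms from the SMILES: 10 C, 2 N.
Implicit hydrogens by atom environment:
  5 × C: 2 H each → 10
  2 × C: 3 H each → 6
  2 × C: 1 H each → 2
  2 × N: 2 H each → 4
  1 × C: no H
  Total hydrogens = 22.
Molecular formula: C10H22N2

C10H22N2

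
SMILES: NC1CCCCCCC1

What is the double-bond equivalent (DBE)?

1

Molecular formula from the SMILES: C8H17N.
DoU = (2C + 2 + N − H − X)/2 = (2·8 + 2 + 1 − 17 − 0)/2 = 2/2 = 1.
(Structurally: 1 ring(s) + 0 π bond(s) = 1.)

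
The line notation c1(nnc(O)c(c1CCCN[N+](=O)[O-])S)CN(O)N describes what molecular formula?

Heavy atoms from the SMILES: 8 C, 6 N, 4 O, 1 S.
Implicit hydrogens by atom environment:
  4 × C: 2 H each → 8
  4 × C (aromatic): no H
  2 × N (aromatic): no H
  2 × O: 1 H each → 2
  1 × N: 2 H
  1 × N: 1 H
  1 × N: no H
  1 × N (charge +1): no H
  1 × O: no H
  1 × O (charge -1): no H
  1 × S: 1 H
  Total hydrogens = 14.
Molecular formula: C8H14N6O4S

C8H14N6O4S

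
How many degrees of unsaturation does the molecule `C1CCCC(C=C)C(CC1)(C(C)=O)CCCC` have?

Molecular formula from the SMILES: C16H28O.
DoU = (2C + 2 + N − H − X)/2 = (2·16 + 2 + 0 − 28 − 0)/2 = 6/2 = 3.
(Structurally: 1 ring(s) + 2 π bond(s) = 3.)

3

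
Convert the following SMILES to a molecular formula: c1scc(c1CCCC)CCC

Heavy atoms from the SMILES: 11 C, 1 S.
Implicit hydrogens by atom environment:
  5 × C: 2 H each → 10
  2 × C: 3 H each → 6
  2 × C (aromatic): 1 H each → 2
  2 × C (aromatic): no H
  1 × S (aromatic): no H
  Total hydrogens = 18.
Molecular formula: C11H18S

C11H18S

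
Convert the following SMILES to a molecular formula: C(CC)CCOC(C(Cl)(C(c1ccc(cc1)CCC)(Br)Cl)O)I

Heavy atoms from the SMILES: 1 Br, 17 C, 2 Cl, 1 I, 2 O.
Implicit hydrogens by atom environment:
  6 × C: 2 H each → 12
  4 × C (aromatic): 1 H each → 4
  2 × C: 3 H each → 6
  2 × C: no H
  2 × C (aromatic): no H
  2 × Cl: no H
  1 × Br: no H
  1 × C: 1 H
  1 × I: no H
  1 × O: 1 H
  1 × O: no H
  Total hydrogens = 24.
Molecular formula: C17H24BrCl2IO2

C17H24BrCl2IO2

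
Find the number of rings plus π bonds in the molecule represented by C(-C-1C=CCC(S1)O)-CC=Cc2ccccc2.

7

Molecular formula from the SMILES: C15H18OS.
DoU = (2C + 2 + N − H − X)/2 = (2·15 + 2 + 0 − 18 − 0)/2 = 14/2 = 7.
(Structurally: 2 ring(s) + 5 π bond(s) = 7.)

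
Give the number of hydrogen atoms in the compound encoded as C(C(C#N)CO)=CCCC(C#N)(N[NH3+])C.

17

Hydrogens are implicit in SMILES; fill each atom to its normal valence:
  3 × C: 2 H each → 6
  3 × C: 1 H each → 3
  3 × C: no H
  2 × N: no H
  1 × C: 3 H
  1 × N (charge +1): 3 H
  1 × N: 1 H
  1 × O: 1 H
  Total hydrogens = 17.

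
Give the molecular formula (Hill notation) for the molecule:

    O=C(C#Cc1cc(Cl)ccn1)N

Heavy atoms from the SMILES: 8 C, 1 Cl, 2 N, 1 O.
Implicit hydrogens by atom environment:
  3 × C (aromatic): 1 H each → 3
  3 × C: no H
  2 × C (aromatic): no H
  1 × Cl: no H
  1 × N: 2 H
  1 × N (aromatic): no H
  1 × O: no H
  Total hydrogens = 5.
Molecular formula: C8H5ClN2O

C8H5ClN2O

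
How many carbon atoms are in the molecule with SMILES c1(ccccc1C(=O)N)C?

8

The symbol for carbon appears 8 times in the SMILES. Lowercase c denotes aromatic carbon and counts toward C.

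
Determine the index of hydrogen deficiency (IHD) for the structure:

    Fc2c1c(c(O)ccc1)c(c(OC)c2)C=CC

Molecular formula from the SMILES: C14H13FO2.
DoU = (2C + 2 + N − H − X)/2 = (2·14 + 2 + 0 − 13 − 1)/2 = 16/2 = 8.
(Structurally: 2 ring(s) + 6 π bond(s) = 8.)

8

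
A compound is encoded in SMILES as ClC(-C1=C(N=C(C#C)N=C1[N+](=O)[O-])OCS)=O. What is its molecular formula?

Heavy atoms from the SMILES: 8 C, 1 Cl, 3 N, 4 O, 1 S.
Implicit hydrogens by atom environment:
  4 × C (aromatic): no H
  3 × O: no H
  2 × C: no H
  2 × N (aromatic): no H
  1 × C: 2 H
  1 × C: 1 H
  1 × Cl: no H
  1 × N (charge +1): no H
  1 × O (charge -1): no H
  1 × S: 1 H
  Total hydrogens = 4.
Molecular formula: C8H4ClN3O4S

C8H4ClN3O4S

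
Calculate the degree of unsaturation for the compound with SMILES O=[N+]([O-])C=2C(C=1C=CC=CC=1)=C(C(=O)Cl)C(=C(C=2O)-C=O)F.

11

Molecular formula from the SMILES: C14H7ClFNO5.
DoU = (2C + 2 + N − H − X)/2 = (2·14 + 2 + 1 − 7 − 2)/2 = 22/2 = 11.
(Structurally: 2 ring(s) + 9 π bond(s) = 11.)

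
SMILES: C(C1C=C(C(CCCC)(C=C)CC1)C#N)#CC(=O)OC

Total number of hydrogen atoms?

21

Hydrogens are implicit in SMILES; fill each atom to its normal valence:
  6 × C: 2 H each → 12
  6 × C: no H
  3 × C: 1 H each → 3
  2 × C: 3 H each → 6
  2 × O: no H
  1 × N: no H
  Total hydrogens = 21.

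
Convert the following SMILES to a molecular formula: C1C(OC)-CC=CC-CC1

C9H16O

Heavy atoms from the SMILES: 9 C, 1 O.
Implicit hydrogens by atom environment:
  5 × C: 2 H each → 10
  3 × C: 1 H each → 3
  1 × C: 3 H
  1 × O: no H
  Total hydrogens = 16.
Molecular formula: C9H16O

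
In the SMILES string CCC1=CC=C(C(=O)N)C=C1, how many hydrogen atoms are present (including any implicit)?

Hydrogens are implicit in SMILES; fill each atom to its normal valence:
  4 × C (aromatic): 1 H each → 4
  2 × C (aromatic): no H
  1 × C: 3 H
  1 × C: 2 H
  1 × C: no H
  1 × N: 2 H
  1 × O: no H
  Total hydrogens = 11.

11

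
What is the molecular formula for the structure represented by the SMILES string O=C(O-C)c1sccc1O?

C6H6O3S

Heavy atoms from the SMILES: 6 C, 3 O, 1 S.
Implicit hydrogens by atom environment:
  2 × C (aromatic): 1 H each → 2
  2 × C (aromatic): no H
  2 × O: no H
  1 × C: 3 H
  1 × C: no H
  1 × O: 1 H
  1 × S (aromatic): no H
  Total hydrogens = 6.
Molecular formula: C6H6O3S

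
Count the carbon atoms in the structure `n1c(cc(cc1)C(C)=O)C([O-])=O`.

The symbol for carbon appears 8 times in the SMILES. Lowercase c denotes aromatic carbon and counts toward C.

8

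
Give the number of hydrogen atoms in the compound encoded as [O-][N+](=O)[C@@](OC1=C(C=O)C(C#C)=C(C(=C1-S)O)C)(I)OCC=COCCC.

Hydrogens are implicit in SMILES; fill each atom to its normal valence:
  6 × C (aromatic): no H
  5 × O: no H
  4 × C: 1 H each → 4
  3 × C: 2 H each → 6
  2 × C: 3 H each → 6
  2 × C: no H
  1 × I: no H
  1 × N (charge +1): no H
  1 × O: 1 H
  1 × O (charge -1): no H
  1 × S: 1 H
  Total hydrogens = 18.

18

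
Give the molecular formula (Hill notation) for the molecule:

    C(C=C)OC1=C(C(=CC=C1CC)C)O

Heavy atoms from the SMILES: 12 C, 2 O.
Implicit hydrogens by atom environment:
  4 × C (aromatic): no H
  3 × C: 2 H each → 6
  2 × C: 3 H each → 6
  2 × C (aromatic): 1 H each → 2
  1 × C: 1 H
  1 × O: 1 H
  1 × O: no H
  Total hydrogens = 16.
Molecular formula: C12H16O2

C12H16O2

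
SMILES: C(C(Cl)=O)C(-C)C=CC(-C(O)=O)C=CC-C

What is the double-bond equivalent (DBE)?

Molecular formula from the SMILES: C12H17ClO3.
DoU = (2C + 2 + N − H − X)/2 = (2·12 + 2 + 0 − 17 − 1)/2 = 8/2 = 4.
(Structurally: 0 ring(s) + 4 π bond(s) = 4.)

4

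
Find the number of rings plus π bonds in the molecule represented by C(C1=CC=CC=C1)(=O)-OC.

5

Molecular formula from the SMILES: C8H8O2.
DoU = (2C + 2 + N − H − X)/2 = (2·8 + 2 + 0 − 8 − 0)/2 = 10/2 = 5.
(Structurally: 1 ring(s) + 4 π bond(s) = 5.)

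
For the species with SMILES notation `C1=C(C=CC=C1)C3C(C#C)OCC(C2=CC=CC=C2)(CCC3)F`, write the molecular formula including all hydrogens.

C21H21FO

Heavy atoms from the SMILES: 21 C, 1 F, 1 O.
Implicit hydrogens by atom environment:
  10 × C (aromatic): 1 H each → 10
  4 × C: 2 H each → 8
  3 × C: 1 H each → 3
  2 × C: no H
  2 × C (aromatic): no H
  1 × F: no H
  1 × O: no H
  Total hydrogens = 21.
Molecular formula: C21H21FO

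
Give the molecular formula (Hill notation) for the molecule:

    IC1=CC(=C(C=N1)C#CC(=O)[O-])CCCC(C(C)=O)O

C14H13INO4-

Heavy atoms from the SMILES: 14 C, 1 I, 1 N, 4 O.
Implicit hydrogens by atom environment:
  4 × C: no H
  3 × C: 2 H each → 6
  3 × C (aromatic): no H
  2 × C (aromatic): 1 H each → 2
  2 × O: no H
  1 × C: 3 H
  1 × C: 1 H
  1 × I: no H
  1 × N (aromatic): no H
  1 × O: 1 H
  1 × O (charge -1): no H
  Total hydrogens = 13.
Net charge -1.
Molecular formula: C14H13INO4-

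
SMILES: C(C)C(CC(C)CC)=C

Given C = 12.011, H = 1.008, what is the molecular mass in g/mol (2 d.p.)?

Molecular formula: C9H18.
M = 9×12.011 + 18×1.008 = 126.24 g/mol.

126.24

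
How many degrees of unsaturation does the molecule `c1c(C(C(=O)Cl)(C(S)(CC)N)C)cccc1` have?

Molecular formula from the SMILES: C12H16ClNOS.
DoU = (2C + 2 + N − H − X)/2 = (2·12 + 2 + 1 − 16 − 1)/2 = 10/2 = 5.
(Structurally: 1 ring(s) + 4 π bond(s) = 5.)

5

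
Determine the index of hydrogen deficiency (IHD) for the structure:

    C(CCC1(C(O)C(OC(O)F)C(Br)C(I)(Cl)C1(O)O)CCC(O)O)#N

Molecular formula from the SMILES: C13H19BrClFINO7.
DoU = (2C + 2 + N − H − X)/2 = (2·13 + 2 + 1 − 19 − 4)/2 = 6/2 = 3.
(Structurally: 1 ring(s) + 2 π bond(s) = 3.)

3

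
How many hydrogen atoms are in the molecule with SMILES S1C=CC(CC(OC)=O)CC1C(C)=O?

Hydrogens are implicit in SMILES; fill each atom to its normal valence:
  4 × C: 1 H each → 4
  3 × O: no H
  2 × C: 3 H each → 6
  2 × C: 2 H each → 4
  2 × C: no H
  1 × S: no H
  Total hydrogens = 14.

14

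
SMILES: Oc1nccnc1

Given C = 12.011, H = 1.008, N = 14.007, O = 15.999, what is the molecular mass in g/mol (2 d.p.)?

96.09

Molecular formula: C4H4N2O.
M = 4×12.011 + 4×1.008 + 2×14.007 + 1×15.999 = 96.09 g/mol.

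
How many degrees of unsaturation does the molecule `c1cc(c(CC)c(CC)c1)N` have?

Molecular formula from the SMILES: C10H15N.
DoU = (2C + 2 + N − H − X)/2 = (2·10 + 2 + 1 − 15 − 0)/2 = 8/2 = 4.
(Structurally: 1 ring(s) + 3 π bond(s) = 4.)

4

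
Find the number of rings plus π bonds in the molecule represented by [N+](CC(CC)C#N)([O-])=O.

Molecular formula from the SMILES: C5H8N2O2.
DoU = (2C + 2 + N − H − X)/2 = (2·5 + 2 + 2 − 8 − 0)/2 = 6/2 = 3.
(Structurally: 0 ring(s) + 3 π bond(s) = 3.)

3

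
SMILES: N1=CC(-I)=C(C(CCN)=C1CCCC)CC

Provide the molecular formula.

Heavy atoms from the SMILES: 13 C, 1 I, 2 N.
Implicit hydrogens by atom environment:
  6 × C: 2 H each → 12
  4 × C (aromatic): no H
  2 × C: 3 H each → 6
  1 × C (aromatic): 1 H
  1 × I: no H
  1 × N: 2 H
  1 × N (aromatic): no H
  Total hydrogens = 21.
Molecular formula: C13H21IN2

C13H21IN2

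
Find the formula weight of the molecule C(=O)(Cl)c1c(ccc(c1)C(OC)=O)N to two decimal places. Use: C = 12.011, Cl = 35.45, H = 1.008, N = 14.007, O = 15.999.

Molecular formula: C9H8ClNO3.
M = 9×12.011 + 1×35.45 + 8×1.008 + 1×14.007 + 3×15.999 = 213.62 g/mol.

213.62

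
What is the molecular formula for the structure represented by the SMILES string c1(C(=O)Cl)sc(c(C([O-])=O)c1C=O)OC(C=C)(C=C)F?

C12H7ClFO5S-

Heavy atoms from the SMILES: 12 C, 1 Cl, 1 F, 5 O, 1 S.
Implicit hydrogens by atom environment:
  4 × C (aromatic): no H
  4 × O: no H
  3 × C: 1 H each → 3
  3 × C: no H
  2 × C: 2 H each → 4
  1 × Cl: no H
  1 × F: no H
  1 × O (charge -1): no H
  1 × S (aromatic): no H
  Total hydrogens = 7.
Net charge -1.
Molecular formula: C12H7ClFO5S-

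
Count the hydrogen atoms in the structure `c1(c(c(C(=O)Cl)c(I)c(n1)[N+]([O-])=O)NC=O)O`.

3

Hydrogens are implicit in SMILES; fill each atom to its normal valence:
  5 × C (aromatic): no H
  3 × O: no H
  1 × C: 1 H
  1 × C: no H
  1 × Cl: no H
  1 × I: no H
  1 × N: 1 H
  1 × N (aromatic): no H
  1 × N (charge +1): no H
  1 × O: 1 H
  1 × O (charge -1): no H
  Total hydrogens = 3.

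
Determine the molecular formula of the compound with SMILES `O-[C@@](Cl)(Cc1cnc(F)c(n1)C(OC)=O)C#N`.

C9H7ClFN3O3

Heavy atoms from the SMILES: 9 C, 1 Cl, 1 F, 3 N, 3 O.
Implicit hydrogens by atom environment:
  3 × C (aromatic): no H
  3 × C: no H
  2 × N (aromatic): no H
  2 × O: no H
  1 × C: 3 H
  1 × C: 2 H
  1 × C (aromatic): 1 H
  1 × Cl: no H
  1 × F: no H
  1 × N: no H
  1 × O: 1 H
  Total hydrogens = 7.
Molecular formula: C9H7ClFN3O3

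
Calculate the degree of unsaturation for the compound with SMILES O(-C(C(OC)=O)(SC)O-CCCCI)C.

Molecular formula from the SMILES: C9H17IO4S.
DoU = (2C + 2 + N − H − X)/2 = (2·9 + 2 + 0 − 17 − 1)/2 = 2/2 = 1.
(Structurally: 0 ring(s) + 1 π bond(s) = 1.)

1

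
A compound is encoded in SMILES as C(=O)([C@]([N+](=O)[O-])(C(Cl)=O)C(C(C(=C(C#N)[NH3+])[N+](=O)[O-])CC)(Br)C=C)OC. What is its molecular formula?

Heavy atoms from the SMILES: 1 Br, 13 C, 1 Cl, 4 N, 7 O.
Implicit hydrogens by atom environment:
  7 × C: no H
  5 × O: no H
  2 × C: 3 H each → 6
  2 × C: 2 H each → 4
  2 × C: 1 H each → 2
  2 × N (charge +1): no H
  2 × O (charge -1): no H
  1 × Br: no H
  1 × Cl: no H
  1 × N (charge +1): 3 H
  1 × N: no H
  Total hydrogens = 15.
Net charge +1.
Molecular formula: C13H15BrClN4O7+

C13H15BrClN4O7+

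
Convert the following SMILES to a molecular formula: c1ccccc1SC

Heavy atoms from the SMILES: 7 C, 1 S.
Implicit hydrogens by atom environment:
  5 × C (aromatic): 1 H each → 5
  1 × C: 3 H
  1 × C (aromatic): no H
  1 × S: no H
  Total hydrogens = 8.
Molecular formula: C7H8S

C7H8S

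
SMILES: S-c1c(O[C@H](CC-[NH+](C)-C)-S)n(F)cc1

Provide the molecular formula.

C9H16FN2OS2+

Heavy atoms from the SMILES: 9 C, 1 F, 2 N, 1 O, 2 S.
Implicit hydrogens by atom environment:
  2 × C: 3 H each → 6
  2 × C: 2 H each → 4
  2 × C (aromatic): 1 H each → 2
  2 × C (aromatic): no H
  2 × S: 1 H each → 2
  1 × C: 1 H
  1 × F: no H
  1 × N (charge +1): 1 H
  1 × N (aromatic): no H
  1 × O: no H
  Total hydrogens = 16.
Net charge +1.
Molecular formula: C9H16FN2OS2+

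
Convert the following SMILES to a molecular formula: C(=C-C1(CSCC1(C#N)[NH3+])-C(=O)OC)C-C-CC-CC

Heavy atoms from the SMILES: 15 C, 2 N, 2 O, 1 S.
Implicit hydrogens by atom environment:
  7 × C: 2 H each → 14
  4 × C: no H
  2 × C: 3 H each → 6
  2 × C: 1 H each → 2
  2 × O: no H
  1 × N (charge +1): 3 H
  1 × N: no H
  1 × S: no H
  Total hydrogens = 25.
Net charge +1.
Molecular formula: C15H25N2O2S+

C15H25N2O2S+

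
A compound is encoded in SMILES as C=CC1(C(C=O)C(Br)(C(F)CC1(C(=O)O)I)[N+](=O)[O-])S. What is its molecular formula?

C10H10BrFINO5S

Heavy atoms from the SMILES: 1 Br, 10 C, 1 F, 1 I, 1 N, 5 O, 1 S.
Implicit hydrogens by atom environment:
  4 × C: 1 H each → 4
  4 × C: no H
  3 × O: no H
  2 × C: 2 H each → 4
  1 × Br: no H
  1 × F: no H
  1 × I: no H
  1 × N (charge +1): no H
  1 × O: 1 H
  1 × O (charge -1): no H
  1 × S: 1 H
  Total hydrogens = 10.
Molecular formula: C10H10BrFINO5S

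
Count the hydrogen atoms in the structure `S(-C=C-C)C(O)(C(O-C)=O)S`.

Hydrogens are implicit in SMILES; fill each atom to its normal valence:
  2 × C: 3 H each → 6
  2 × C: 1 H each → 2
  2 × C: no H
  2 × O: no H
  1 × O: 1 H
  1 × S: 1 H
  1 × S: no H
  Total hydrogens = 10.

10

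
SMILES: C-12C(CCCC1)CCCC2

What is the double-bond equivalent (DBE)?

Molecular formula from the SMILES: C10H18.
DoU = (2C + 2 + N − H − X)/2 = (2·10 + 2 + 0 − 18 − 0)/2 = 4/2 = 2.
(Structurally: 2 ring(s) + 0 π bond(s) = 2.)

2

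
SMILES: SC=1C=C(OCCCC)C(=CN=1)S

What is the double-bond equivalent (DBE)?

4

Molecular formula from the SMILES: C9H13NOS2.
DoU = (2C + 2 + N − H − X)/2 = (2·9 + 2 + 1 − 13 − 0)/2 = 8/2 = 4.
(Structurally: 1 ring(s) + 3 π bond(s) = 4.)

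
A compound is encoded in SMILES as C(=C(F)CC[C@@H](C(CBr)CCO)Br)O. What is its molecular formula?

C9H15Br2FO2

Heavy atoms from the SMILES: 2 Br, 9 C, 1 F, 2 O.
Implicit hydrogens by atom environment:
  5 × C: 2 H each → 10
  3 × C: 1 H each → 3
  2 × Br: no H
  2 × O: 1 H each → 2
  1 × C: no H
  1 × F: no H
  Total hydrogens = 15.
Molecular formula: C9H15Br2FO2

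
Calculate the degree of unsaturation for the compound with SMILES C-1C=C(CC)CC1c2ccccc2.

6

Molecular formula from the SMILES: C13H16.
DoU = (2C + 2 + N − H − X)/2 = (2·13 + 2 + 0 − 16 − 0)/2 = 12/2 = 6.
(Structurally: 2 ring(s) + 4 π bond(s) = 6.)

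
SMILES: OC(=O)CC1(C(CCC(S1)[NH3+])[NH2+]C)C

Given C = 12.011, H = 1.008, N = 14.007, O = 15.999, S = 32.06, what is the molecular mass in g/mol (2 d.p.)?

220.33

Molecular formula: [C9H20N2O2S]2+.
M = 9×12.011 + 20×1.008 + 2×14.007 + 2×15.999 + 1×32.06 = 220.33 g/mol.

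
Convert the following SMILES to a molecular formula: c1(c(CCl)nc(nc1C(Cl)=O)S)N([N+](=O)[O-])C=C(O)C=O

C9H6Cl2N4O5S

Heavy atoms from the SMILES: 9 C, 2 Cl, 4 N, 5 O, 1 S.
Implicit hydrogens by atom environment:
  4 × C (aromatic): no H
  3 × O: no H
  2 × C: 1 H each → 2
  2 × C: no H
  2 × Cl: no H
  2 × N (aromatic): no H
  1 × C: 2 H
  1 × N: no H
  1 × N (charge +1): no H
  1 × O: 1 H
  1 × O (charge -1): no H
  1 × S: 1 H
  Total hydrogens = 6.
Molecular formula: C9H6Cl2N4O5S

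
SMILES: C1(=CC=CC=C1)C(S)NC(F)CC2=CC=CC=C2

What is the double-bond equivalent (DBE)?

8

Molecular formula from the SMILES: C15H16FNS.
DoU = (2C + 2 + N − H − X)/2 = (2·15 + 2 + 1 − 16 − 1)/2 = 16/2 = 8.
(Structurally: 2 ring(s) + 6 π bond(s) = 8.)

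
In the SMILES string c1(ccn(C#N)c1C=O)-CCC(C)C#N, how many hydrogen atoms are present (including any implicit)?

11

Hydrogens are implicit in SMILES; fill each atom to its normal valence:
  2 × C: 2 H each → 4
  2 × C (aromatic): 1 H each → 2
  2 × C: 1 H each → 2
  2 × C (aromatic): no H
  2 × C: no H
  2 × N: no H
  1 × C: 3 H
  1 × N (aromatic): no H
  1 × O: no H
  Total hydrogens = 11.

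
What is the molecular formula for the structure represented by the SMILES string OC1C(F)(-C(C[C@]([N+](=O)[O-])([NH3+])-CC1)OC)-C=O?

C9H16FN2O5+

Heavy atoms from the SMILES: 9 C, 1 F, 2 N, 5 O.
Implicit hydrogens by atom environment:
  3 × C: 2 H each → 6
  3 × C: 1 H each → 3
  3 × O: no H
  2 × C: no H
  1 × C: 3 H
  1 × F: no H
  1 × N (charge +1): 3 H
  1 × N (charge +1): no H
  1 × O: 1 H
  1 × O (charge -1): no H
  Total hydrogens = 16.
Net charge +1.
Molecular formula: C9H16FN2O5+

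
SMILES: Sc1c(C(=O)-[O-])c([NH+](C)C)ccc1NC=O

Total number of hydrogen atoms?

12

Hydrogens are implicit in SMILES; fill each atom to its normal valence:
  4 × C (aromatic): no H
  2 × C: 3 H each → 6
  2 × C (aromatic): 1 H each → 2
  2 × O: no H
  1 × C: 1 H
  1 × C: no H
  1 × N: 1 H
  1 × N (charge +1): 1 H
  1 × O (charge -1): no H
  1 × S: 1 H
  Total hydrogens = 12.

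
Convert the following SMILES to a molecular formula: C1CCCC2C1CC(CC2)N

C10H19N

Heavy atoms from the SMILES: 10 C, 1 N.
Implicit hydrogens by atom environment:
  7 × C: 2 H each → 14
  3 × C: 1 H each → 3
  1 × N: 2 H
  Total hydrogens = 19.
Molecular formula: C10H19N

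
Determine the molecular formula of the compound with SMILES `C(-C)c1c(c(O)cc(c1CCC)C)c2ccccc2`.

C18H22O

Heavy atoms from the SMILES: 18 C, 1 O.
Implicit hydrogens by atom environment:
  6 × C (aromatic): 1 H each → 6
  6 × C (aromatic): no H
  3 × C: 3 H each → 9
  3 × C: 2 H each → 6
  1 × O: 1 H
  Total hydrogens = 22.
Molecular formula: C18H22O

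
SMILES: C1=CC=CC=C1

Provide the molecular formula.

Heavy atoms from the SMILES: 6 C.
Implicit hydrogens by atom environment:
  6 × C (aromatic): 1 H each → 6
  Total hydrogens = 6.
Molecular formula: C6H6

C6H6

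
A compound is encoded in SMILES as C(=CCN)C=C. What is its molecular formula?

C5H9N

Heavy atoms from the SMILES: 5 C, 1 N.
Implicit hydrogens by atom environment:
  3 × C: 1 H each → 3
  2 × C: 2 H each → 4
  1 × N: 2 H
  Total hydrogens = 9.
Molecular formula: C5H9N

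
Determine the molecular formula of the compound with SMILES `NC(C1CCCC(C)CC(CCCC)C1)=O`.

Heavy atoms from the SMILES: 14 C, 1 N, 1 O.
Implicit hydrogens by atom environment:
  8 × C: 2 H each → 16
  3 × C: 1 H each → 3
  2 × C: 3 H each → 6
  1 × C: no H
  1 × N: 2 H
  1 × O: no H
  Total hydrogens = 27.
Molecular formula: C14H27NO

C14H27NO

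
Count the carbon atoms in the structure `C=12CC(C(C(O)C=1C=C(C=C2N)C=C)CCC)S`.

15

The symbol for carbon appears 15 times in the SMILES.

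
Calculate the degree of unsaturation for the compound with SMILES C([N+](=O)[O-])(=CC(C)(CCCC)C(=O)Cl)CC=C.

Molecular formula from the SMILES: C12H18ClNO3.
DoU = (2C + 2 + N − H − X)/2 = (2·12 + 2 + 1 − 18 − 1)/2 = 8/2 = 4.
(Structurally: 0 ring(s) + 4 π bond(s) = 4.)

4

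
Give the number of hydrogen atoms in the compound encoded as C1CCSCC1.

Hydrogens are implicit in SMILES; fill each atom to its normal valence:
  5 × C: 2 H each → 10
  1 × S: no H
  Total hydrogens = 10.

10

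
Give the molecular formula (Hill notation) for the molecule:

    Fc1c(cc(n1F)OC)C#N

C6H4F2N2O

Heavy atoms from the SMILES: 6 C, 2 F, 2 N, 1 O.
Implicit hydrogens by atom environment:
  3 × C (aromatic): no H
  2 × F: no H
  1 × C: 3 H
  1 × C (aromatic): 1 H
  1 × C: no H
  1 × N (aromatic): no H
  1 × N: no H
  1 × O: no H
  Total hydrogens = 4.
Molecular formula: C6H4F2N2O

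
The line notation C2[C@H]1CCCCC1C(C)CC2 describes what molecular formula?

Heavy atoms from the SMILES: 11 C.
Implicit hydrogens by atom environment:
  7 × C: 2 H each → 14
  3 × C: 1 H each → 3
  1 × C: 3 H
  Total hydrogens = 20.
Molecular formula: C11H20

C11H20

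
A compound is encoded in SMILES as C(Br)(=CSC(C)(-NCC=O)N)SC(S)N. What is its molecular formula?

C7H14BrN3OS3

Heavy atoms from the SMILES: 1 Br, 7 C, 3 N, 1 O, 3 S.
Implicit hydrogens by atom environment:
  3 × C: 1 H each → 3
  2 × C: no H
  2 × N: 2 H each → 4
  2 × S: no H
  1 × Br: no H
  1 × C: 3 H
  1 × C: 2 H
  1 × N: 1 H
  1 × O: no H
  1 × S: 1 H
  Total hydrogens = 14.
Molecular formula: C7H14BrN3OS3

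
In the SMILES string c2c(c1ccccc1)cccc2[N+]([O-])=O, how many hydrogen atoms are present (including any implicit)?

9

Hydrogens are implicit in SMILES; fill each atom to its normal valence:
  9 × C (aromatic): 1 H each → 9
  3 × C (aromatic): no H
  1 × N (charge +1): no H
  1 × O: no H
  1 × O (charge -1): no H
  Total hydrogens = 9.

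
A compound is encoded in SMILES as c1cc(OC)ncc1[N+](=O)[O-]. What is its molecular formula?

Heavy atoms from the SMILES: 6 C, 2 N, 3 O.
Implicit hydrogens by atom environment:
  3 × C (aromatic): 1 H each → 3
  2 × C (aromatic): no H
  2 × O: no H
  1 × C: 3 H
  1 × N (aromatic): no H
  1 × N (charge +1): no H
  1 × O (charge -1): no H
  Total hydrogens = 6.
Molecular formula: C6H6N2O3

C6H6N2O3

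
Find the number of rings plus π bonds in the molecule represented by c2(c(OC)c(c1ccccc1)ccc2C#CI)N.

Molecular formula from the SMILES: C15H12INO.
DoU = (2C + 2 + N − H − X)/2 = (2·15 + 2 + 1 − 12 − 1)/2 = 20/2 = 10.
(Structurally: 2 ring(s) + 8 π bond(s) = 10.)

10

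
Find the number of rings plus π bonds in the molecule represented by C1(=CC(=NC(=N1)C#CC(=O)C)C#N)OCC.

9

Molecular formula from the SMILES: C11H9N3O2.
DoU = (2C + 2 + N − H − X)/2 = (2·11 + 2 + 3 − 9 − 0)/2 = 18/2 = 9.
(Structurally: 1 ring(s) + 8 π bond(s) = 9.)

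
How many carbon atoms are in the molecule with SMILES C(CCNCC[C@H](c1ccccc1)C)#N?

13

The symbol for carbon appears 13 times in the SMILES. Lowercase c denotes aromatic carbon and counts toward C.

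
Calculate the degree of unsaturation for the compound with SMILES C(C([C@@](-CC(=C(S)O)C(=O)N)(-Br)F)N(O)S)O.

Molecular formula from the SMILES: C7H12BrFN2O4S2.
DoU = (2C + 2 + N − H − X)/2 = (2·7 + 2 + 2 − 12 − 2)/2 = 4/2 = 2.
(Structurally: 0 ring(s) + 2 π bond(s) = 2.)

2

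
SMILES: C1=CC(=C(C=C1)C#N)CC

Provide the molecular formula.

Heavy atoms from the SMILES: 9 C, 1 N.
Implicit hydrogens by atom environment:
  4 × C (aromatic): 1 H each → 4
  2 × C (aromatic): no H
  1 × C: 3 H
  1 × C: 2 H
  1 × C: no H
  1 × N: no H
  Total hydrogens = 9.
Molecular formula: C9H9N

C9H9N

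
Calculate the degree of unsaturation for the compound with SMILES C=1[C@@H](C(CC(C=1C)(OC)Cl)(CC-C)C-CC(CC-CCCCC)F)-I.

Molecular formula from the SMILES: C21H37ClFIO.
DoU = (2C + 2 + N − H − X)/2 = (2·21 + 2 + 0 − 37 − 3)/2 = 4/2 = 2.
(Structurally: 1 ring(s) + 1 π bond(s) = 2.)

2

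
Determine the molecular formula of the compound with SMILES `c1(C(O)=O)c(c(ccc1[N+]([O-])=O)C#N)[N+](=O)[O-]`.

C8H3N3O6

Heavy atoms from the SMILES: 8 C, 3 N, 6 O.
Implicit hydrogens by atom environment:
  4 × C (aromatic): no H
  3 × O: no H
  2 × C (aromatic): 1 H each → 2
  2 × C: no H
  2 × N (charge +1): no H
  2 × O (charge -1): no H
  1 × N: no H
  1 × O: 1 H
  Total hydrogens = 3.
Molecular formula: C8H3N3O6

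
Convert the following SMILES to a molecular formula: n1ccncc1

C4H4N2

Heavy atoms from the SMILES: 4 C, 2 N.
Implicit hydrogens by atom environment:
  4 × C (aromatic): 1 H each → 4
  2 × N (aromatic): no H
  Total hydrogens = 4.
Molecular formula: C4H4N2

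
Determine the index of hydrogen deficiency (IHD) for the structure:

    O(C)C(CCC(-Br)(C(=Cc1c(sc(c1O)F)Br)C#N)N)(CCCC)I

6

Molecular formula from the SMILES: C16H20Br2FIN2O2S.
DoU = (2C + 2 + N − H − X)/2 = (2·16 + 2 + 2 − 20 − 4)/2 = 12/2 = 6.
(Structurally: 1 ring(s) + 5 π bond(s) = 6.)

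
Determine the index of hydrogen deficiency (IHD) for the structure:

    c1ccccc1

4

Molecular formula from the SMILES: C6H6.
DoU = (2C + 2 + N − H − X)/2 = (2·6 + 2 + 0 − 6 − 0)/2 = 8/2 = 4.
(Structurally: 1 ring(s) + 3 π bond(s) = 4.)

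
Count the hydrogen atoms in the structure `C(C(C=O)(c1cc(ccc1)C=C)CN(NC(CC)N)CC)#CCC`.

Hydrogens are implicit in SMILES; fill each atom to its normal valence:
  5 × C: 2 H each → 10
  4 × C (aromatic): 1 H each → 4
  3 × C: 3 H each → 9
  3 × C: 1 H each → 3
  3 × C: no H
  2 × C (aromatic): no H
  1 × N: 2 H
  1 × N: 1 H
  1 × N: no H
  1 × O: no H
  Total hydrogens = 29.

29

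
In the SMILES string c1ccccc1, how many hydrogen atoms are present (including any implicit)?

Hydrogens are implicit in SMILES; fill each atom to its normal valence:
  6 × C (aromatic): 1 H each → 6
  Total hydrogens = 6.

6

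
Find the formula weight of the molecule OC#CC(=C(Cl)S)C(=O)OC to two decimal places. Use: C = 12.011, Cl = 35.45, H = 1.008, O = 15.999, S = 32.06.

192.61

Molecular formula: C6H5ClO3S.
M = 6×12.011 + 1×35.45 + 5×1.008 + 3×15.999 + 1×32.06 = 192.61 g/mol.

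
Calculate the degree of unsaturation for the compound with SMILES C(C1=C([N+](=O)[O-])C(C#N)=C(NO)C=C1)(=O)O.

Molecular formula from the SMILES: C8H5N3O5.
DoU = (2C + 2 + N − H − X)/2 = (2·8 + 2 + 3 − 5 − 0)/2 = 16/2 = 8.
(Structurally: 1 ring(s) + 7 π bond(s) = 8.)

8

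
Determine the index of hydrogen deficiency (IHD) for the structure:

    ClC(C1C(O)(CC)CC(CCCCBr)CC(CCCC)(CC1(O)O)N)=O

Molecular formula from the SMILES: C19H35BrClNO4.
DoU = (2C + 2 + N − H − X)/2 = (2·19 + 2 + 1 − 35 − 2)/2 = 4/2 = 2.
(Structurally: 1 ring(s) + 1 π bond(s) = 2.)

2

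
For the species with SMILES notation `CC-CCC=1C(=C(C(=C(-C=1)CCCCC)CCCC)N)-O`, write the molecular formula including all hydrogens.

Heavy atoms from the SMILES: 19 C, 1 N, 1 O.
Implicit hydrogens by atom environment:
  10 × C: 2 H each → 20
  5 × C (aromatic): no H
  3 × C: 3 H each → 9
  1 × C (aromatic): 1 H
  1 × N: 2 H
  1 × O: 1 H
  Total hydrogens = 33.
Molecular formula: C19H33NO

C19H33NO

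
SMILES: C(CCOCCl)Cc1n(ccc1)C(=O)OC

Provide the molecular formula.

Heavy atoms from the SMILES: 11 C, 1 Cl, 1 N, 3 O.
Implicit hydrogens by atom environment:
  5 × C: 2 H each → 10
  3 × C (aromatic): 1 H each → 3
  3 × O: no H
  1 × C: 3 H
  1 × C (aromatic): no H
  1 × C: no H
  1 × Cl: no H
  1 × N (aromatic): no H
  Total hydrogens = 16.
Molecular formula: C11H16ClNO3

C11H16ClNO3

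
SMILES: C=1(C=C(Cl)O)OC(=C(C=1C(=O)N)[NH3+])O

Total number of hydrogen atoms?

Hydrogens are implicit in SMILES; fill each atom to its normal valence:
  4 × C (aromatic): no H
  2 × C: no H
  2 × O: 1 H each → 2
  1 × C: 1 H
  1 × Cl: no H
  1 × N (charge +1): 3 H
  1 × N: 2 H
  1 × O (aromatic): no H
  1 × O: no H
  Total hydrogens = 8.

8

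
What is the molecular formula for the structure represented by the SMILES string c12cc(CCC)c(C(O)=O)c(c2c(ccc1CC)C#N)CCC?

Heavy atoms from the SMILES: 20 C, 1 N, 2 O.
Implicit hydrogens by atom environment:
  7 × C (aromatic): no H
  5 × C: 2 H each → 10
  3 × C: 3 H each → 9
  3 × C (aromatic): 1 H each → 3
  2 × C: no H
  1 × N: no H
  1 × O: 1 H
  1 × O: no H
  Total hydrogens = 23.
Molecular formula: C20H23NO2

C20H23NO2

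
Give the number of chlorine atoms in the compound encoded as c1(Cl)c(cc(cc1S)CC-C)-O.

1

The symbol for chlorine appears 1 time in the SMILES.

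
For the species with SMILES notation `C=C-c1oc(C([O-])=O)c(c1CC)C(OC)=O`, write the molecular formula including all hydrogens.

C11H11O5-

Heavy atoms from the SMILES: 11 C, 5 O.
Implicit hydrogens by atom environment:
  4 × C (aromatic): no H
  3 × O: no H
  2 × C: 3 H each → 6
  2 × C: 2 H each → 4
  2 × C: no H
  1 × C: 1 H
  1 × O (aromatic): no H
  1 × O (charge -1): no H
  Total hydrogens = 11.
Net charge -1.
Molecular formula: C11H11O5-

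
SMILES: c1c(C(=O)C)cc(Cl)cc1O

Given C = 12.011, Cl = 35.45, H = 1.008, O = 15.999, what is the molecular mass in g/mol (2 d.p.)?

Molecular formula: C8H7ClO2.
M = 8×12.011 + 1×35.45 + 7×1.008 + 2×15.999 = 170.59 g/mol.

170.59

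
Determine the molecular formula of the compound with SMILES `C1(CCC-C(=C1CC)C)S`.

Heavy atoms from the SMILES: 9 C, 1 S.
Implicit hydrogens by atom environment:
  4 × C: 2 H each → 8
  2 × C: 3 H each → 6
  2 × C: no H
  1 × C: 1 H
  1 × S: 1 H
  Total hydrogens = 16.
Molecular formula: C9H16S

C9H16S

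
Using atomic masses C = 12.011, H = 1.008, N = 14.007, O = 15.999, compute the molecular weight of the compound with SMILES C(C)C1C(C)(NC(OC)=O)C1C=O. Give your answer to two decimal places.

185.22

Molecular formula: C9H15NO3.
M = 9×12.011 + 15×1.008 + 1×14.007 + 3×15.999 = 185.22 g/mol.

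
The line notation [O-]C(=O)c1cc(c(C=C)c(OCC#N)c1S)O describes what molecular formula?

Heavy atoms from the SMILES: 11 C, 1 N, 4 O, 1 S.
Implicit hydrogens by atom environment:
  5 × C (aromatic): no H
  2 × C: 2 H each → 4
  2 × C: no H
  2 × O: no H
  1 × C (aromatic): 1 H
  1 × C: 1 H
  1 × N: no H
  1 × O: 1 H
  1 × O (charge -1): no H
  1 × S: 1 H
  Total hydrogens = 8.
Net charge -1.
Molecular formula: C11H8NO4S-

C11H8NO4S-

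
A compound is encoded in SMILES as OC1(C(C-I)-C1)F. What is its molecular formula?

C4H6FIO

Heavy atoms from the SMILES: 4 C, 1 F, 1 I, 1 O.
Implicit hydrogens by atom environment:
  2 × C: 2 H each → 4
  1 × C: 1 H
  1 × C: no H
  1 × F: no H
  1 × I: no H
  1 × O: 1 H
  Total hydrogens = 6.
Molecular formula: C4H6FIO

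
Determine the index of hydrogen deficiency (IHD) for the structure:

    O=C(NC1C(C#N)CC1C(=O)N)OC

Molecular formula from the SMILES: C8H11N3O3.
DoU = (2C + 2 + N − H − X)/2 = (2·8 + 2 + 3 − 11 − 0)/2 = 10/2 = 5.
(Structurally: 1 ring(s) + 4 π bond(s) = 5.)

5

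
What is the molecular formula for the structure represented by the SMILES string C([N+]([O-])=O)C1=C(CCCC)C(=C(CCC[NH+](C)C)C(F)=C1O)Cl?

Heavy atoms from the SMILES: 16 C, 1 Cl, 1 F, 2 N, 3 O.
Implicit hydrogens by atom environment:
  7 × C: 2 H each → 14
  6 × C (aromatic): no H
  3 × C: 3 H each → 9
  1 × Cl: no H
  1 × F: no H
  1 × N (charge +1): 1 H
  1 × N (charge +1): no H
  1 × O: 1 H
  1 × O: no H
  1 × O (charge -1): no H
  Total hydrogens = 25.
Net charge +1.
Molecular formula: C16H25ClFN2O3+

C16H25ClFN2O3+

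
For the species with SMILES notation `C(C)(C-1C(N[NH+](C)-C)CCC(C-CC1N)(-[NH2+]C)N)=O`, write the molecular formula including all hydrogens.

Heavy atoms from the SMILES: 13 C, 5 N, 1 O.
Implicit hydrogens by atom environment:
  4 × C: 3 H each → 12
  4 × C: 2 H each → 8
  3 × C: 1 H each → 3
  2 × C: no H
  2 × N: 2 H each → 4
  1 × N (charge +1): 2 H
  1 × N: 1 H
  1 × N (charge +1): 1 H
  1 × O: no H
  Total hydrogens = 31.
Net charge +2.
Molecular formula: [C13H31N5O]2+

[C13H31N5O]2+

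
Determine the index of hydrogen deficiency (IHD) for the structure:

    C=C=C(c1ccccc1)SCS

6

Molecular formula from the SMILES: C10H10S2.
DoU = (2C + 2 + N − H − X)/2 = (2·10 + 2 + 0 − 10 − 0)/2 = 12/2 = 6.
(Structurally: 1 ring(s) + 5 π bond(s) = 6.)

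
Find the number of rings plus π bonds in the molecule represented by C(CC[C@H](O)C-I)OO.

Molecular formula from the SMILES: C5H11IO3.
DoU = (2C + 2 + N − H − X)/2 = (2·5 + 2 + 0 − 11 − 1)/2 = 0/2 = 0.
(Structurally: 0 ring(s) + 0 π bond(s) = 0.)

0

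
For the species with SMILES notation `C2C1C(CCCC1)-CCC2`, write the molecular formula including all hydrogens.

Heavy atoms from the SMILES: 10 C.
Implicit hydrogens by atom environment:
  8 × C: 2 H each → 16
  2 × C: 1 H each → 2
  Total hydrogens = 18.
Molecular formula: C10H18

C10H18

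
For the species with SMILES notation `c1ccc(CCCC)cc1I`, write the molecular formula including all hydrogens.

C10H13I

Heavy atoms from the SMILES: 10 C, 1 I.
Implicit hydrogens by atom environment:
  4 × C (aromatic): 1 H each → 4
  3 × C: 2 H each → 6
  2 × C (aromatic): no H
  1 × C: 3 H
  1 × I: no H
  Total hydrogens = 13.
Molecular formula: C10H13I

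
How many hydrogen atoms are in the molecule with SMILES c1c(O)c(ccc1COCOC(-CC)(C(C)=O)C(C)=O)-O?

Hydrogens are implicit in SMILES; fill each atom to its normal valence:
  4 × O: no H
  3 × C: 3 H each → 9
  3 × C: 2 H each → 6
  3 × C (aromatic): 1 H each → 3
  3 × C (aromatic): no H
  3 × C: no H
  2 × O: 1 H each → 2
  Total hydrogens = 20.

20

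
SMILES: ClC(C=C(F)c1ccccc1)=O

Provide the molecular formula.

Heavy atoms from the SMILES: 9 C, 1 Cl, 1 F, 1 O.
Implicit hydrogens by atom environment:
  5 × C (aromatic): 1 H each → 5
  2 × C: no H
  1 × C: 1 H
  1 × C (aromatic): no H
  1 × Cl: no H
  1 × F: no H
  1 × O: no H
  Total hydrogens = 6.
Molecular formula: C9H6ClFO

C9H6ClFO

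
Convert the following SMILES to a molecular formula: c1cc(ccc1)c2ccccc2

C12H10

Heavy atoms from the SMILES: 12 C.
Implicit hydrogens by atom environment:
  10 × C (aromatic): 1 H each → 10
  2 × C (aromatic): no H
  Total hydrogens = 10.
Molecular formula: C12H10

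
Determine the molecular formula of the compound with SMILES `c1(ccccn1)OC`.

Heavy atoms from the SMILES: 6 C, 1 N, 1 O.
Implicit hydrogens by atom environment:
  4 × C (aromatic): 1 H each → 4
  1 × C: 3 H
  1 × C (aromatic): no H
  1 × N (aromatic): no H
  1 × O: no H
  Total hydrogens = 7.
Molecular formula: C6H7NO

C6H7NO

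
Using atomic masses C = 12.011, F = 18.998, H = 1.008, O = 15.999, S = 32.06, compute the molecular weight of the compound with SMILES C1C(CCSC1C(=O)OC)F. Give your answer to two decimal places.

178.22

Molecular formula: C7H11FO2S.
M = 7×12.011 + 1×18.998 + 11×1.008 + 2×15.999 + 1×32.06 = 178.22 g/mol.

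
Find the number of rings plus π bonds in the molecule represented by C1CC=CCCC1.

Molecular formula from the SMILES: C7H12.
DoU = (2C + 2 + N − H − X)/2 = (2·7 + 2 + 0 − 12 − 0)/2 = 4/2 = 2.
(Structurally: 1 ring(s) + 1 π bond(s) = 2.)

2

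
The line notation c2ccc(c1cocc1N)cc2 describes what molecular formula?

Heavy atoms from the SMILES: 10 C, 1 N, 1 O.
Implicit hydrogens by atom environment:
  7 × C (aromatic): 1 H each → 7
  3 × C (aromatic): no H
  1 × N: 2 H
  1 × O (aromatic): no H
  Total hydrogens = 9.
Molecular formula: C10H9NO

C10H9NO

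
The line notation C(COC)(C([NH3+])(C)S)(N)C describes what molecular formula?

C6H17N2OS+

Heavy atoms from the SMILES: 6 C, 2 N, 1 O, 1 S.
Implicit hydrogens by atom environment:
  3 × C: 3 H each → 9
  2 × C: no H
  1 × C: 2 H
  1 × N (charge +1): 3 H
  1 × N: 2 H
  1 × O: no H
  1 × S: 1 H
  Total hydrogens = 17.
Net charge +1.
Molecular formula: C6H17N2OS+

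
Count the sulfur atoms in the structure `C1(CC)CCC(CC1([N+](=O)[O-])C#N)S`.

The symbol for sulfur appears 1 time in the SMILES.

1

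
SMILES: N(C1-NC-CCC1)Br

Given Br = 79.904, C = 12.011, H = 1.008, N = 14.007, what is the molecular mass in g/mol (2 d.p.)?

Molecular formula: C5H11BrN2.
M = 1×79.904 + 5×12.011 + 11×1.008 + 2×14.007 = 179.06 g/mol.

179.06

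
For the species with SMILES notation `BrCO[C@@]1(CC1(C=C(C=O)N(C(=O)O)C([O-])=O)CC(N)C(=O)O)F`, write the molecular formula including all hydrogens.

C12H13BrFN2O8-

Heavy atoms from the SMILES: 1 Br, 12 C, 1 F, 2 N, 8 O.
Implicit hydrogens by atom environment:
  6 × C: no H
  5 × O: no H
  3 × C: 2 H each → 6
  3 × C: 1 H each → 3
  2 × O: 1 H each → 2
  1 × Br: no H
  1 × F: no H
  1 × N: 2 H
  1 × N: no H
  1 × O (charge -1): no H
  Total hydrogens = 13.
Net charge -1.
Molecular formula: C12H13BrFN2O8-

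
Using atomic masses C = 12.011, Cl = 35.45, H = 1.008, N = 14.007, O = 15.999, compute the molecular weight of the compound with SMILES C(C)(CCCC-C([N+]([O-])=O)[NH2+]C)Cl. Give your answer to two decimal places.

Molecular formula: C8H18ClN2O2+.
M = 8×12.011 + 1×35.45 + 18×1.008 + 2×14.007 + 2×15.999 = 209.69 g/mol.

209.69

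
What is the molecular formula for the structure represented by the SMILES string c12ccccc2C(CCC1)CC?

C12H16

Heavy atoms from the SMILES: 12 C.
Implicit hydrogens by atom environment:
  4 × C: 2 H each → 8
  4 × C (aromatic): 1 H each → 4
  2 × C (aromatic): no H
  1 × C: 3 H
  1 × C: 1 H
  Total hydrogens = 16.
Molecular formula: C12H16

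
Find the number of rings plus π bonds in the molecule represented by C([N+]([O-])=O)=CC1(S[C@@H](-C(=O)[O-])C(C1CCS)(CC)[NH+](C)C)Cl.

4

Molecular formula from the SMILES: C13H21ClN2O4S2.
DoU = (2C + 2 + N − H − X)/2 = (2·13 + 2 + 2 − 21 − 1)/2 = 8/2 = 4.
(Structurally: 1 ring(s) + 3 π bond(s) = 4.)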